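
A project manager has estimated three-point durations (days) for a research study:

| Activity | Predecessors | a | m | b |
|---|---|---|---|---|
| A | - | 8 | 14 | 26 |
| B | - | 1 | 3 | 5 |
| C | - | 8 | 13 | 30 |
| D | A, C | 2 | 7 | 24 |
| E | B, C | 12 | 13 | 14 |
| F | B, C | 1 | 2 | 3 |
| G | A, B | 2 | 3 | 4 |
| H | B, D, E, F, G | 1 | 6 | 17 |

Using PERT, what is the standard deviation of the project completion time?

te_A = (8 + 4·14 + 26)/6 = 90/6 = 15; σ²_A = ((26−8)/6)² = 9.000
te_B = (1 + 4·3 + 5)/6 = 18/6 = 3; σ²_B = ((5−1)/6)² = 0.444
te_C = (8 + 4·13 + 30)/6 = 90/6 = 15; σ²_C = ((30−8)/6)² = 13.444
te_D = (2 + 4·7 + 24)/6 = 54/6 = 9; σ²_D = ((24−2)/6)² = 13.444
te_E = (12 + 4·13 + 14)/6 = 78/6 = 13; σ²_E = ((14−12)/6)² = 0.111
te_F = (1 + 4·2 + 3)/6 = 12/6 = 2; σ²_F = ((3−1)/6)² = 0.111
te_G = (2 + 4·3 + 4)/6 = 18/6 = 3; σ²_G = ((4−2)/6)² = 0.111
te_H = (1 + 4·6 + 17)/6 = 42/6 = 7; σ²_H = ((17−1)/6)² = 7.111

Forward pass:
ES_A = 0; EF_A = 15
ES_B = 0; EF_B = 3
ES_C = 0; EF_C = 15
ES_D = max(EF_A=15, EF_C=15) = 15; EF_D = 15+9 = 24
ES_E = max(EF_B=3, EF_C=15) = 15; EF_E = 15+13 = 28
ES_F = max(EF_B=3, EF_C=15) = 15; EF_F = 15+2 = 17
ES_G = max(EF_A=15, EF_B=3) = 15; EF_G = 15+3 = 18
ES_H = max(EF_B=3, EF_D=24, EF_E=28, EF_F=17, EF_G=18) = 28; EF_H = 28+7 = 35
Expected project duration μ = 35 days. Critical path: C → E → H.

Variance along critical path = 13.444 + 0.111 + 7.111 = 20.667
σ = √20.667 = 4.546 days

4.55 days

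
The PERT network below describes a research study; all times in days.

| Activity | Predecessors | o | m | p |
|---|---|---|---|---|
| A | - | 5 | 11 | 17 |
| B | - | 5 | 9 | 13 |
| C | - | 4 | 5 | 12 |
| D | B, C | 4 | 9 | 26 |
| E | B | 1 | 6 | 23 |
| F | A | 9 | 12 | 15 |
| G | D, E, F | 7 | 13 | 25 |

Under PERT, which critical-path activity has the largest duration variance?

te_A = (5 + 4·11 + 17)/6 = 66/6 = 11; σ²_A = ((17−5)/6)² = 4.000
te_B = (5 + 4·9 + 13)/6 = 54/6 = 9; σ²_B = ((13−5)/6)² = 1.778
te_C = (4 + 4·5 + 12)/6 = 36/6 = 6; σ²_C = ((12−4)/6)² = 1.778
te_D = (4 + 4·9 + 26)/6 = 66/6 = 11; σ²_D = ((26−4)/6)² = 13.444
te_E = (1 + 4·6 + 23)/6 = 48/6 = 8; σ²_E = ((23−1)/6)² = 13.444
te_F = (9 + 4·12 + 15)/6 = 72/6 = 12; σ²_F = ((15−9)/6)² = 1.000
te_G = (7 + 4·13 + 25)/6 = 84/6 = 14; σ²_G = ((25−7)/6)² = 9.000

Forward pass:
ES_A = 0; EF_A = 11
ES_B = 0; EF_B = 9
ES_C = 0; EF_C = 6
ES_D = max(EF_B=9, EF_C=6) = 9; EF_D = 9+11 = 20
ES_E = 9; EF_E = 9+8 = 17
ES_F = 11; EF_F = 11+12 = 23
ES_G = max(EF_D=20, EF_E=17, EF_F=23) = 23; EF_G = 23+14 = 37
Expected project duration μ = 37 days. Critical path: A → F → G.

Variances on critical path: σ²_A=4.000, σ²_F=1.000, σ²_G=9.000.
Largest is σ²_G = 9.000.

G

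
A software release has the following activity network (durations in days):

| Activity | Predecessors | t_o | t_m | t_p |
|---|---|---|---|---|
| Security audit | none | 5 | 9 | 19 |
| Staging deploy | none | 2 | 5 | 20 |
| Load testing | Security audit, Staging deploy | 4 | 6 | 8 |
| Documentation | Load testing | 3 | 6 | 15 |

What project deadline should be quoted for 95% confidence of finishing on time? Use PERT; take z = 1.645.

te_Security audit = (5 + 4·9 + 19)/6 = 60/6 = 10; σ²_Security audit = ((19−5)/6)² = 5.444
te_Staging deploy = (2 + 4·5 + 20)/6 = 42/6 = 7; σ²_Staging deploy = ((20−2)/6)² = 9.000
te_Load testing = (4 + 4·6 + 8)/6 = 36/6 = 6; σ²_Load testing = ((8−4)/6)² = 0.444
te_Documentation = (3 + 4·6 + 15)/6 = 42/6 = 7; σ²_Documentation = ((15−3)/6)² = 4.000

Forward pass:
ES_Security audit = 0; EF_Security audit = 10
ES_Staging deploy = 0; EF_Staging deploy = 7
ES_Load testing = max(EF_Security audit=10, EF_Staging deploy=7) = 10; EF_Load testing = 10+6 = 16
ES_Documentation = 16; EF_Documentation = 16+7 = 23
Expected project duration μ = 23 days. Critical path: Security audit → Load testing → Documentation.

Variance along critical path = 5.444 + 0.444 + 4.000 = 9.889; σ = 3.145 days.
D = μ + z·σ = 23 + 1.645·3.145 = 28.2 days

28.2 days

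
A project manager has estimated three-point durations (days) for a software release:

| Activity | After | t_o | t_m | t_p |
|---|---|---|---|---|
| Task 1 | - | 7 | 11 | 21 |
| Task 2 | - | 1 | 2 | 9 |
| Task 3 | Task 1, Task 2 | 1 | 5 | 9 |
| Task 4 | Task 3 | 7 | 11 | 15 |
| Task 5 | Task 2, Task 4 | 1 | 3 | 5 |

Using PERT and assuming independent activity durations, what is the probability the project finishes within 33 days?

te_Task 1 = (7 + 4·11 + 21)/6 = 72/6 = 12; σ²_Task 1 = ((21−7)/6)² = 5.444
te_Task 2 = (1 + 4·2 + 9)/6 = 18/6 = 3; σ²_Task 2 = ((9−1)/6)² = 1.778
te_Task 3 = (1 + 4·5 + 9)/6 = 30/6 = 5; σ²_Task 3 = ((9−1)/6)² = 1.778
te_Task 4 = (7 + 4·11 + 15)/6 = 66/6 = 11; σ²_Task 4 = ((15−7)/6)² = 1.778
te_Task 5 = (1 + 4·3 + 5)/6 = 18/6 = 3; σ²_Task 5 = ((5−1)/6)² = 0.444

Forward pass:
ES_Task 1 = 0; EF_Task 1 = 12
ES_Task 2 = 0; EF_Task 2 = 3
ES_Task 3 = max(EF_Task 1=12, EF_Task 2=3) = 12; EF_Task 3 = 12+5 = 17
ES_Task 4 = 17; EF_Task 4 = 17+11 = 28
ES_Task 5 = max(EF_Task 2=3, EF_Task 4=28) = 28; EF_Task 5 = 28+3 = 31
Expected project duration μ = 31 days. Critical path: Task 1 → Task 3 → Task 4 → Task 5.

Variance along critical path = 5.444 + 1.778 + 1.778 + 0.444 = 9.444; σ = √9.444 = 3.073 days.
Z = (33 − 31) / 3.073 = 0.651
P(T ≤ 33) = Φ(0.651) ≈ 0.742

0.742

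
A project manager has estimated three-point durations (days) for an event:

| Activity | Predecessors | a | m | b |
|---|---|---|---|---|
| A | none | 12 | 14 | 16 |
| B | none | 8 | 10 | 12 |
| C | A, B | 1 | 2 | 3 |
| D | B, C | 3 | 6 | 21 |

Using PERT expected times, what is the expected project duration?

24 days

te_A = (12 + 4·14 + 16)/6 = 84/6 = 14
te_B = (8 + 4·10 + 12)/6 = 60/6 = 10
te_C = (1 + 4·2 + 3)/6 = 12/6 = 2
te_D = (3 + 4·6 + 21)/6 = 48/6 = 8

Forward pass:
ES_A = 0; EF_A = 14
ES_B = 0; EF_B = 10
ES_C = max(EF_A=14, EF_B=10) = 14; EF_C = 14+2 = 16
ES_D = max(EF_B=10, EF_C=16) = 16; EF_D = 16+8 = 24
Expected project duration μ = 24 days. Critical path: A → C → D.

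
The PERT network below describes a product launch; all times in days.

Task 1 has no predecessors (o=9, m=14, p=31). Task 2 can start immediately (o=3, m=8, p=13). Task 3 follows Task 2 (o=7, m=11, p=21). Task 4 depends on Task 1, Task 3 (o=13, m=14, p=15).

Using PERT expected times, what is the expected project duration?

te_Task 1 = (9 + 4·14 + 31)/6 = 96/6 = 16
te_Task 2 = (3 + 4·8 + 13)/6 = 48/6 = 8
te_Task 3 = (7 + 4·11 + 21)/6 = 72/6 = 12
te_Task 4 = (13 + 4·14 + 15)/6 = 84/6 = 14

Forward pass:
ES_Task 1 = 0; EF_Task 1 = 16
ES_Task 2 = 0; EF_Task 2 = 8
ES_Task 3 = 8; EF_Task 3 = 8+12 = 20
ES_Task 4 = max(EF_Task 1=16, EF_Task 3=20) = 20; EF_Task 4 = 20+14 = 34
Expected project duration μ = 34 days. Critical path: Task 2 → Task 3 → Task 4.

34 days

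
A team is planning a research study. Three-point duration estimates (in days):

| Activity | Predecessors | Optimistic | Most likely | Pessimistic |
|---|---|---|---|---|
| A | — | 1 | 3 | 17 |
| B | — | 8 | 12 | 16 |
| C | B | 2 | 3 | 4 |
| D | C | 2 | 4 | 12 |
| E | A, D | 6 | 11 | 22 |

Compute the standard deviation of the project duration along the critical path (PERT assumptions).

te_A = (1 + 4·3 + 17)/6 = 30/6 = 5; σ²_A = ((17−1)/6)² = 7.111
te_B = (8 + 4·12 + 16)/6 = 72/6 = 12; σ²_B = ((16−8)/6)² = 1.778
te_C = (2 + 4·3 + 4)/6 = 18/6 = 3; σ²_C = ((4−2)/6)² = 0.111
te_D = (2 + 4·4 + 12)/6 = 30/6 = 5; σ²_D = ((12−2)/6)² = 2.778
te_E = (6 + 4·11 + 22)/6 = 72/6 = 12; σ²_E = ((22−6)/6)² = 7.111

Forward pass:
ES_A = 0; EF_A = 5
ES_B = 0; EF_B = 12
ES_C = 12; EF_C = 12+3 = 15
ES_D = 15; EF_D = 15+5 = 20
ES_E = max(EF_A=5, EF_D=20) = 20; EF_E = 20+12 = 32
Expected project duration μ = 32 days. Critical path: B → C → D → E.

Variance along critical path = 1.778 + 0.111 + 2.778 + 7.111 = 11.778
σ = √11.778 = 3.432 days

3.43 days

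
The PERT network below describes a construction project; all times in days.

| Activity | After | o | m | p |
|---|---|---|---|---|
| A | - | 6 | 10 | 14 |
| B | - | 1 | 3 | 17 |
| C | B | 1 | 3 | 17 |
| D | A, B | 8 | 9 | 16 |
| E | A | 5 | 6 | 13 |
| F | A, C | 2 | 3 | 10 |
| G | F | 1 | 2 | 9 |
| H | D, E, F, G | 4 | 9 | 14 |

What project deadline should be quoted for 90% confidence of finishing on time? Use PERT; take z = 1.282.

te_A = (6 + 4·10 + 14)/6 = 60/6 = 10; σ²_A = ((14−6)/6)² = 1.778
te_B = (1 + 4·3 + 17)/6 = 30/6 = 5; σ²_B = ((17−1)/6)² = 7.111
te_C = (1 + 4·3 + 17)/6 = 30/6 = 5; σ²_C = ((17−1)/6)² = 7.111
te_D = (8 + 4·9 + 16)/6 = 60/6 = 10; σ²_D = ((16−8)/6)² = 1.778
te_E = (5 + 4·6 + 13)/6 = 42/6 = 7; σ²_E = ((13−5)/6)² = 1.778
te_F = (2 + 4·3 + 10)/6 = 24/6 = 4; σ²_F = ((10−2)/6)² = 1.778
te_G = (1 + 4·2 + 9)/6 = 18/6 = 3; σ²_G = ((9−1)/6)² = 1.778
te_H = (4 + 4·9 + 14)/6 = 54/6 = 9; σ²_H = ((14−4)/6)² = 2.778

Forward pass:
ES_A = 0; EF_A = 10
ES_B = 0; EF_B = 5
ES_C = 5; EF_C = 5+5 = 10
ES_D = max(EF_A=10, EF_B=5) = 10; EF_D = 10+10 = 20
ES_E = 10; EF_E = 10+7 = 17
ES_F = max(EF_A=10, EF_C=10) = 10; EF_F = 10+4 = 14
ES_G = 14; EF_G = 14+3 = 17
ES_H = max(EF_D=20, EF_E=17, EF_F=14, EF_G=17) = 20; EF_H = 20+9 = 29
Expected project duration μ = 29 days. Critical path: A → D → H.

Variance along critical path = 1.778 + 1.778 + 2.778 = 6.333; σ = 2.517 days.
D = μ + z·σ = 29 + 1.282·2.517 = 32.2 days

32.2 days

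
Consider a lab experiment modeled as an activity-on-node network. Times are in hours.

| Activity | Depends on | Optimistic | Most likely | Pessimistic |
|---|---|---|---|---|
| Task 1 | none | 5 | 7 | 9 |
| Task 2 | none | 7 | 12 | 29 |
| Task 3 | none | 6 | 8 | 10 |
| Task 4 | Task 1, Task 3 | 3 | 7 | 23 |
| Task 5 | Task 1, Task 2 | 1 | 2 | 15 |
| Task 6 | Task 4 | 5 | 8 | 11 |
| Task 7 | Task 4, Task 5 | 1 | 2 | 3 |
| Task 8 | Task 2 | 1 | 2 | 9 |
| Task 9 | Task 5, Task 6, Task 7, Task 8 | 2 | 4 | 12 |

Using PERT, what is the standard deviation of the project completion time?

te_Task 1 = (5 + 4·7 + 9)/6 = 42/6 = 7; σ²_Task 1 = ((9−5)/6)² = 0.444
te_Task 2 = (7 + 4·12 + 29)/6 = 84/6 = 14; σ²_Task 2 = ((29−7)/6)² = 13.444
te_Task 3 = (6 + 4·8 + 10)/6 = 48/6 = 8; σ²_Task 3 = ((10−6)/6)² = 0.444
te_Task 4 = (3 + 4·7 + 23)/6 = 54/6 = 9; σ²_Task 4 = ((23−3)/6)² = 11.111
te_Task 5 = (1 + 4·2 + 15)/6 = 24/6 = 4; σ²_Task 5 = ((15−1)/6)² = 5.444
te_Task 6 = (5 + 4·8 + 11)/6 = 48/6 = 8; σ²_Task 6 = ((11−5)/6)² = 1.000
te_Task 7 = (1 + 4·2 + 3)/6 = 12/6 = 2; σ²_Task 7 = ((3−1)/6)² = 0.111
te_Task 8 = (1 + 4·2 + 9)/6 = 18/6 = 3; σ²_Task 8 = ((9−1)/6)² = 1.778
te_Task 9 = (2 + 4·4 + 12)/6 = 30/6 = 5; σ²_Task 9 = ((12−2)/6)² = 2.778

Forward pass:
ES_Task 1 = 0; EF_Task 1 = 7
ES_Task 2 = 0; EF_Task 2 = 14
ES_Task 3 = 0; EF_Task 3 = 8
ES_Task 4 = max(EF_Task 1=7, EF_Task 3=8) = 8; EF_Task 4 = 8+9 = 17
ES_Task 5 = max(EF_Task 1=7, EF_Task 2=14) = 14; EF_Task 5 = 14+4 = 18
ES_Task 6 = 17; EF_Task 6 = 17+8 = 25
ES_Task 7 = max(EF_Task 4=17, EF_Task 5=18) = 18; EF_Task 7 = 18+2 = 20
ES_Task 8 = 14; EF_Task 8 = 14+3 = 17
ES_Task 9 = max(EF_Task 5=18, EF_Task 6=25, EF_Task 7=20, EF_Task 8=17) = 25; EF_Task 9 = 25+5 = 30
Expected project duration μ = 30 hours. Critical path: Task 3 → Task 4 → Task 6 → Task 9.

Variance along critical path = 0.444 + 11.111 + 1.000 + 2.778 = 15.333
σ = √15.333 = 3.916 hours

3.92 hours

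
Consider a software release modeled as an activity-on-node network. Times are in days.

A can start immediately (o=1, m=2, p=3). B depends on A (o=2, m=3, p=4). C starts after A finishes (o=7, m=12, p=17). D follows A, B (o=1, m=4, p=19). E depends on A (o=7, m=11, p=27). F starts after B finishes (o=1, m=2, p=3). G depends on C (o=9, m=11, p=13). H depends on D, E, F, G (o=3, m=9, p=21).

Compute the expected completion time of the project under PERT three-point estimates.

35 days

te_A = (1 + 4·2 + 3)/6 = 12/6 = 2
te_B = (2 + 4·3 + 4)/6 = 18/6 = 3
te_C = (7 + 4·12 + 17)/6 = 72/6 = 12
te_D = (1 + 4·4 + 19)/6 = 36/6 = 6
te_E = (7 + 4·11 + 27)/6 = 78/6 = 13
te_F = (1 + 4·2 + 3)/6 = 12/6 = 2
te_G = (9 + 4·11 + 13)/6 = 66/6 = 11
te_H = (3 + 4·9 + 21)/6 = 60/6 = 10

Forward pass:
ES_A = 0; EF_A = 2
ES_B = 2; EF_B = 2+3 = 5
ES_C = 2; EF_C = 2+12 = 14
ES_D = max(EF_A=2, EF_B=5) = 5; EF_D = 5+6 = 11
ES_E = 2; EF_E = 2+13 = 15
ES_F = 5; EF_F = 5+2 = 7
ES_G = 14; EF_G = 14+11 = 25
ES_H = max(EF_D=11, EF_E=15, EF_F=7, EF_G=25) = 25; EF_H = 25+10 = 35
Expected project duration μ = 35 days. Critical path: A → C → G → H.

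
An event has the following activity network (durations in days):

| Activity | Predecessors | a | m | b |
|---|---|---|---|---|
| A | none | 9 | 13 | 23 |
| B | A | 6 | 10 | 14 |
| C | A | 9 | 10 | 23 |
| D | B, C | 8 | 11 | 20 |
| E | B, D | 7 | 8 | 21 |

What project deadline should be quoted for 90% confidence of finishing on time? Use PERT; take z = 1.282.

te_A = (9 + 4·13 + 23)/6 = 84/6 = 14; σ²_A = ((23−9)/6)² = 5.444
te_B = (6 + 4·10 + 14)/6 = 60/6 = 10; σ²_B = ((14−6)/6)² = 1.778
te_C = (9 + 4·10 + 23)/6 = 72/6 = 12; σ²_C = ((23−9)/6)² = 5.444
te_D = (8 + 4·11 + 20)/6 = 72/6 = 12; σ²_D = ((20−8)/6)² = 4.000
te_E = (7 + 4·8 + 21)/6 = 60/6 = 10; σ²_E = ((21−7)/6)² = 5.444

Forward pass:
ES_A = 0; EF_A = 14
ES_B = 14; EF_B = 14+10 = 24
ES_C = 14; EF_C = 14+12 = 26
ES_D = max(EF_B=24, EF_C=26) = 26; EF_D = 26+12 = 38
ES_E = max(EF_B=24, EF_D=38) = 38; EF_E = 38+10 = 48
Expected project duration μ = 48 days. Critical path: A → C → D → E.

Variance along critical path = 5.444 + 5.444 + 4.000 + 5.444 = 20.333; σ = 4.509 days.
D = μ + z·σ = 48 + 1.282·4.509 = 53.8 days

53.8 days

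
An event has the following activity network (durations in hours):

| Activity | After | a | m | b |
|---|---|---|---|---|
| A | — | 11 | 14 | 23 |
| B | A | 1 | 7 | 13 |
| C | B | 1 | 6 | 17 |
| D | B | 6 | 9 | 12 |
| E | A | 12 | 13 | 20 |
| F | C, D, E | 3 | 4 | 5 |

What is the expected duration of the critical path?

35 hours

te_A = (11 + 4·14 + 23)/6 = 90/6 = 15
te_B = (1 + 4·7 + 13)/6 = 42/6 = 7
te_C = (1 + 4·6 + 17)/6 = 42/6 = 7
te_D = (6 + 4·9 + 12)/6 = 54/6 = 9
te_E = (12 + 4·13 + 20)/6 = 84/6 = 14
te_F = (3 + 4·4 + 5)/6 = 24/6 = 4

Forward pass:
ES_A = 0; EF_A = 15
ES_B = 15; EF_B = 15+7 = 22
ES_C = 22; EF_C = 22+7 = 29
ES_D = 22; EF_D = 22+9 = 31
ES_E = 15; EF_E = 15+14 = 29
ES_F = max(EF_C=29, EF_D=31, EF_E=29) = 31; EF_F = 31+4 = 35
Expected project duration μ = 35 hours. Critical path: A → B → D → F.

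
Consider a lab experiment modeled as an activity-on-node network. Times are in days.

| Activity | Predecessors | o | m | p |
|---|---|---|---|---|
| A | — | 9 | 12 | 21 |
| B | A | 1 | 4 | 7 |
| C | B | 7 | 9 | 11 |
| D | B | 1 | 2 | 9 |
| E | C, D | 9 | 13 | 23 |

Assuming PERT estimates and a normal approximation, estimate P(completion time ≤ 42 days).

te_A = (9 + 4·12 + 21)/6 = 78/6 = 13; σ²_A = ((21−9)/6)² = 4.000
te_B = (1 + 4·4 + 7)/6 = 24/6 = 4; σ²_B = ((7−1)/6)² = 1.000
te_C = (7 + 4·9 + 11)/6 = 54/6 = 9; σ²_C = ((11−7)/6)² = 0.444
te_D = (1 + 4·2 + 9)/6 = 18/6 = 3; σ²_D = ((9−1)/6)² = 1.778
te_E = (9 + 4·13 + 23)/6 = 84/6 = 14; σ²_E = ((23−9)/6)² = 5.444

Forward pass:
ES_A = 0; EF_A = 13
ES_B = 13; EF_B = 13+4 = 17
ES_C = 17; EF_C = 17+9 = 26
ES_D = 17; EF_D = 17+3 = 20
ES_E = max(EF_C=26, EF_D=20) = 26; EF_E = 26+14 = 40
Expected project duration μ = 40 days. Critical path: A → B → C → E.

Variance along critical path = 4.000 + 1.000 + 0.444 + 5.444 = 10.889; σ = √10.889 = 3.300 days.
Z = (42 − 40) / 3.300 = 0.606
P(T ≤ 42) = Φ(0.606) ≈ 0.728

0.728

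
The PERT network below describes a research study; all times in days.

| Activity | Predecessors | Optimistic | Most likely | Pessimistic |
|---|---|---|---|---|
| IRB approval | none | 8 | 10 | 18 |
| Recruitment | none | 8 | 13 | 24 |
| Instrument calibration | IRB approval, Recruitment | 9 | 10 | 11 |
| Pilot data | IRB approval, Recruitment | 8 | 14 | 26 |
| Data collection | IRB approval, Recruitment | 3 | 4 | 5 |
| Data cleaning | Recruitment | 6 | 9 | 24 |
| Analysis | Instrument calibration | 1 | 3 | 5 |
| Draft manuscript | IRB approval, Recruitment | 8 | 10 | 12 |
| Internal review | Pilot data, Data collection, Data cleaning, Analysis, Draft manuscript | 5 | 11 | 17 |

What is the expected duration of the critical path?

40 days

te_IRB approval = (8 + 4·10 + 18)/6 = 66/6 = 11
te_Recruitment = (8 + 4·13 + 24)/6 = 84/6 = 14
te_Instrument calibration = (9 + 4·10 + 11)/6 = 60/6 = 10
te_Pilot data = (8 + 4·14 + 26)/6 = 90/6 = 15
te_Data collection = (3 + 4·4 + 5)/6 = 24/6 = 4
te_Data cleaning = (6 + 4·9 + 24)/6 = 66/6 = 11
te_Analysis = (1 + 4·3 + 5)/6 = 18/6 = 3
te_Draft manuscript = (8 + 4·10 + 12)/6 = 60/6 = 10
te_Internal review = (5 + 4·11 + 17)/6 = 66/6 = 11

Forward pass:
ES_IRB approval = 0; EF_IRB approval = 11
ES_Recruitment = 0; EF_Recruitment = 14
ES_Instrument calibration = max(EF_IRB approval=11, EF_Recruitment=14) = 14; EF_Instrument calibration = 14+10 = 24
ES_Pilot data = max(EF_IRB approval=11, EF_Recruitment=14) = 14; EF_Pilot data = 14+15 = 29
ES_Data collection = max(EF_IRB approval=11, EF_Recruitment=14) = 14; EF_Data collection = 14+4 = 18
ES_Data cleaning = 14; EF_Data cleaning = 14+11 = 25
ES_Analysis = 24; EF_Analysis = 24+3 = 27
ES_Draft manuscript = max(EF_IRB approval=11, EF_Recruitment=14) = 14; EF_Draft manuscript = 14+10 = 24
ES_Internal review = max(EF_Pilot data=29, EF_Data collection=18, EF_Data cleaning=25, EF_Analysis=27, EF_Draft manuscript=24) = 29; EF_Internal review = 29+11 = 40
Expected project duration μ = 40 days. Critical path: Recruitment → Pilot data → Internal review.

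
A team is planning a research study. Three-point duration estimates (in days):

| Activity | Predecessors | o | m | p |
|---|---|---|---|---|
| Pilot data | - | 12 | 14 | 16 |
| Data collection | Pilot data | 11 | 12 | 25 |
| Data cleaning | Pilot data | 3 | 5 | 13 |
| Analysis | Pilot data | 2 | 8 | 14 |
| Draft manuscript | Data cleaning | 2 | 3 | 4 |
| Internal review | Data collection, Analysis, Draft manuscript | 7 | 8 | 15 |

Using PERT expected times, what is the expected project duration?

te_Pilot data = (12 + 4·14 + 16)/6 = 84/6 = 14
te_Data collection = (11 + 4·12 + 25)/6 = 84/6 = 14
te_Data cleaning = (3 + 4·5 + 13)/6 = 36/6 = 6
te_Analysis = (2 + 4·8 + 14)/6 = 48/6 = 8
te_Draft manuscript = (2 + 4·3 + 4)/6 = 18/6 = 3
te_Internal review = (7 + 4·8 + 15)/6 = 54/6 = 9

Forward pass:
ES_Pilot data = 0; EF_Pilot data = 14
ES_Data collection = 14; EF_Data collection = 14+14 = 28
ES_Data cleaning = 14; EF_Data cleaning = 14+6 = 20
ES_Analysis = 14; EF_Analysis = 14+8 = 22
ES_Draft manuscript = 20; EF_Draft manuscript = 20+3 = 23
ES_Internal review = max(EF_Data collection=28, EF_Analysis=22, EF_Draft manuscript=23) = 28; EF_Internal review = 28+9 = 37
Expected project duration μ = 37 days. Critical path: Pilot data → Data collection → Internal review.

37 days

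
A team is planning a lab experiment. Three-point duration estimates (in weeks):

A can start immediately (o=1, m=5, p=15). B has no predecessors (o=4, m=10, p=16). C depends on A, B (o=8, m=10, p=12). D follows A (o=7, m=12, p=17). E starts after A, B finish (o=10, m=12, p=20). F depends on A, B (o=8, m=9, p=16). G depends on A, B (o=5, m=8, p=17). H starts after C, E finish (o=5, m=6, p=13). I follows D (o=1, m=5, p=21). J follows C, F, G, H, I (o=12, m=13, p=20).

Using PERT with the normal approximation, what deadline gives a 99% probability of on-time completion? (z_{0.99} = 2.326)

te_A = (1 + 4·5 + 15)/6 = 36/6 = 6; σ²_A = ((15−1)/6)² = 5.444
te_B = (4 + 4·10 + 16)/6 = 60/6 = 10; σ²_B = ((16−4)/6)² = 4.000
te_C = (8 + 4·10 + 12)/6 = 60/6 = 10; σ²_C = ((12−8)/6)² = 0.444
te_D = (7 + 4·12 + 17)/6 = 72/6 = 12; σ²_D = ((17−7)/6)² = 2.778
te_E = (10 + 4·12 + 20)/6 = 78/6 = 13; σ²_E = ((20−10)/6)² = 2.778
te_F = (8 + 4·9 + 16)/6 = 60/6 = 10; σ²_F = ((16−8)/6)² = 1.778
te_G = (5 + 4·8 + 17)/6 = 54/6 = 9; σ²_G = ((17−5)/6)² = 4.000
te_H = (5 + 4·6 + 13)/6 = 42/6 = 7; σ²_H = ((13−5)/6)² = 1.778
te_I = (1 + 4·5 + 21)/6 = 42/6 = 7; σ²_I = ((21−1)/6)² = 11.111
te_J = (12 + 4·13 + 20)/6 = 84/6 = 14; σ²_J = ((20−12)/6)² = 1.778

Forward pass:
ES_A = 0; EF_A = 6
ES_B = 0; EF_B = 10
ES_C = max(EF_A=6, EF_B=10) = 10; EF_C = 10+10 = 20
ES_D = 6; EF_D = 6+12 = 18
ES_E = max(EF_A=6, EF_B=10) = 10; EF_E = 10+13 = 23
ES_F = max(EF_A=6, EF_B=10) = 10; EF_F = 10+10 = 20
ES_G = max(EF_A=6, EF_B=10) = 10; EF_G = 10+9 = 19
ES_H = max(EF_C=20, EF_E=23) = 23; EF_H = 23+7 = 30
ES_I = 18; EF_I = 18+7 = 25
ES_J = max(EF_C=20, EF_F=20, EF_G=19, EF_H=30, EF_I=25) = 30; EF_J = 30+14 = 44
Expected project duration μ = 44 weeks. Critical path: B → E → H → J.

Variance along critical path = 4.000 + 2.778 + 1.778 + 1.778 = 10.333; σ = 3.215 weeks.
D = μ + z·σ = 44 + 2.326·3.215 = 51.5 weeks

51.5 weeks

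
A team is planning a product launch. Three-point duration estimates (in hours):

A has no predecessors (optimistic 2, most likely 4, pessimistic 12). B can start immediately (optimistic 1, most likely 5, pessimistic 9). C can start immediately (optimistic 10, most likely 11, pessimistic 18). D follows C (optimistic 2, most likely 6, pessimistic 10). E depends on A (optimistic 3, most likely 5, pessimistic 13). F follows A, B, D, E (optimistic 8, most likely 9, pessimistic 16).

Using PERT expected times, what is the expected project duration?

te_A = (2 + 4·4 + 12)/6 = 30/6 = 5
te_B = (1 + 4·5 + 9)/6 = 30/6 = 5
te_C = (10 + 4·11 + 18)/6 = 72/6 = 12
te_D = (2 + 4·6 + 10)/6 = 36/6 = 6
te_E = (3 + 4·5 + 13)/6 = 36/6 = 6
te_F = (8 + 4·9 + 16)/6 = 60/6 = 10

Forward pass:
ES_A = 0; EF_A = 5
ES_B = 0; EF_B = 5
ES_C = 0; EF_C = 12
ES_D = 12; EF_D = 12+6 = 18
ES_E = 5; EF_E = 5+6 = 11
ES_F = max(EF_A=5, EF_B=5, EF_D=18, EF_E=11) = 18; EF_F = 18+10 = 28
Expected project duration μ = 28 hours. Critical path: C → D → F.

28 hours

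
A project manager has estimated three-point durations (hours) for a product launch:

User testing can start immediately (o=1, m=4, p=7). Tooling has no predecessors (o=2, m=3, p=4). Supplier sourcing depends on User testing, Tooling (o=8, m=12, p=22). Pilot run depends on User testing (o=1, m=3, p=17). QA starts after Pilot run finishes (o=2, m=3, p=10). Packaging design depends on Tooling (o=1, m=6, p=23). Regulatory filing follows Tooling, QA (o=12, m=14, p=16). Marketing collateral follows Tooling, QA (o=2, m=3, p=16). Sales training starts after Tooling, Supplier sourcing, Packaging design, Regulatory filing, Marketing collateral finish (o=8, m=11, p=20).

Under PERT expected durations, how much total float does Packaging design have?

te_User testing = (1 + 4·4 + 7)/6 = 24/6 = 4
te_Tooling = (2 + 4·3 + 4)/6 = 18/6 = 3
te_Supplier sourcing = (8 + 4·12 + 22)/6 = 78/6 = 13
te_Pilot run = (1 + 4·3 + 17)/6 = 30/6 = 5
te_QA = (2 + 4·3 + 10)/6 = 24/6 = 4
te_Packaging design = (1 + 4·6 + 23)/6 = 48/6 = 8
te_Regulatory filing = (12 + 4·14 + 16)/6 = 84/6 = 14
te_Marketing collateral = (2 + 4·3 + 16)/6 = 30/6 = 5
te_Sales training = (8 + 4·11 + 20)/6 = 72/6 = 12

Forward pass:
ES_User testing = 0; EF_User testing = 4
ES_Tooling = 0; EF_Tooling = 3
ES_Supplier sourcing = max(EF_User testing=4, EF_Tooling=3) = 4; EF_Supplier sourcing = 4+13 = 17
ES_Pilot run = 4; EF_Pilot run = 4+5 = 9
ES_QA = 9; EF_QA = 9+4 = 13
ES_Packaging design = 3; EF_Packaging design = 3+8 = 11
ES_Regulatory filing = max(EF_Tooling=3, EF_QA=13) = 13; EF_Regulatory filing = 13+14 = 27
ES_Marketing collateral = max(EF_Tooling=3, EF_QA=13) = 13; EF_Marketing collateral = 13+5 = 18
ES_Sales training = max(EF_Tooling=3, EF_Supplier sourcing=17, EF_Packaging design=11, EF_Regulatory filing=27, EF_Marketing collateral=18) = 27; EF_Sales training = 27+12 = 39
Expected project duration μ = 39 hours. Critical path: User testing → Pilot run → QA → Regulatory filing → Sales training.

Backward pass:
LF_Sales training = 39; LS_Sales training = 39−12 = 27
LF_Marketing collateral = LS_Sales training = 27; LS_Marketing collateral = 27−5 = 22
LF_Regulatory filing = LS_Sales training = 27; LS_Regulatory filing = 27−14 = 13
LF_Packaging design = LS_Sales training = 27; LS_Packaging design = 27−8 = 19
LF_QA = min(LS_Regulatory filing=13, LS_Marketing collateral=22) = 13; LS_QA = 13−4 = 9
LF_Pilot run = LS_QA = 9; LS_Pilot run = 9−5 = 4
LF_Supplier sourcing = LS_Sales training = 27; LS_Supplier sourcing = 27−13 = 14
LF_Tooling = min(LS_Supplier sourcing=14, LS_Packaging design=19, LS_Regulatory filing=13, LS_Marketing collateral=22, LS_Sales training=27) = 13; LS_Tooling = 13−3 = 10
LF_User testing = min(LS_Supplier sourcing=14, LS_Pilot run=4) = 4; LS_User testing = 4−4 = 0
Slack_Packaging design = LS_Packaging design − ES_Packaging design = 19 − 3 = 16

16 hours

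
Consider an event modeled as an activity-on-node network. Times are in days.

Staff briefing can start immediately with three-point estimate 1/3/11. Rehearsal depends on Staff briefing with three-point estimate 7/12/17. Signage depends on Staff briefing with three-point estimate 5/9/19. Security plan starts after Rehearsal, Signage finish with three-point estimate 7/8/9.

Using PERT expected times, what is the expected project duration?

te_Staff briefing = (1 + 4·3 + 11)/6 = 24/6 = 4
te_Rehearsal = (7 + 4·12 + 17)/6 = 72/6 = 12
te_Signage = (5 + 4·9 + 19)/6 = 60/6 = 10
te_Security plan = (7 + 4·8 + 9)/6 = 48/6 = 8

Forward pass:
ES_Staff briefing = 0; EF_Staff briefing = 4
ES_Rehearsal = 4; EF_Rehearsal = 4+12 = 16
ES_Signage = 4; EF_Signage = 4+10 = 14
ES_Security plan = max(EF_Rehearsal=16, EF_Signage=14) = 16; EF_Security plan = 16+8 = 24
Expected project duration μ = 24 days. Critical path: Staff briefing → Rehearsal → Security plan.

24 days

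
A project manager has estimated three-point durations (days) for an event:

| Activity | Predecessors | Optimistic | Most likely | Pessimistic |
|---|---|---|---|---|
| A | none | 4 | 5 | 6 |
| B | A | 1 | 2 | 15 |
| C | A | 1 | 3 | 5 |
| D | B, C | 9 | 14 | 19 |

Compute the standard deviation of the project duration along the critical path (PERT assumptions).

2.89 days

te_A = (4 + 4·5 + 6)/6 = 30/6 = 5; σ²_A = ((6−4)/6)² = 0.111
te_B = (1 + 4·2 + 15)/6 = 24/6 = 4; σ²_B = ((15−1)/6)² = 5.444
te_C = (1 + 4·3 + 5)/6 = 18/6 = 3; σ²_C = ((5−1)/6)² = 0.444
te_D = (9 + 4·14 + 19)/6 = 84/6 = 14; σ²_D = ((19−9)/6)² = 2.778

Forward pass:
ES_A = 0; EF_A = 5
ES_B = 5; EF_B = 5+4 = 9
ES_C = 5; EF_C = 5+3 = 8
ES_D = max(EF_B=9, EF_C=8) = 9; EF_D = 9+14 = 23
Expected project duration μ = 23 days. Critical path: A → B → D.

Variance along critical path = 0.111 + 5.444 + 2.778 = 8.333
σ = √8.333 = 2.887 days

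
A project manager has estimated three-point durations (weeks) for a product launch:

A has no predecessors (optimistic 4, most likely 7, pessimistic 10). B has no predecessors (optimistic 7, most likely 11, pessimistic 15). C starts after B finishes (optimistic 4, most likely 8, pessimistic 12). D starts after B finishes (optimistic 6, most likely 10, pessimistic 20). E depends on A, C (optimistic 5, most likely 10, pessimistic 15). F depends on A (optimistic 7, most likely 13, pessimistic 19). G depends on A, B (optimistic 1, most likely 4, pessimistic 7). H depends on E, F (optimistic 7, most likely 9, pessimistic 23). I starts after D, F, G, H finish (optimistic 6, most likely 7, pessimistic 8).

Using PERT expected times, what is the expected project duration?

te_A = (4 + 4·7 + 10)/6 = 42/6 = 7
te_B = (7 + 4·11 + 15)/6 = 66/6 = 11
te_C = (4 + 4·8 + 12)/6 = 48/6 = 8
te_D = (6 + 4·10 + 20)/6 = 66/6 = 11
te_E = (5 + 4·10 + 15)/6 = 60/6 = 10
te_F = (7 + 4·13 + 19)/6 = 78/6 = 13
te_G = (1 + 4·4 + 7)/6 = 24/6 = 4
te_H = (7 + 4·9 + 23)/6 = 66/6 = 11
te_I = (6 + 4·7 + 8)/6 = 42/6 = 7

Forward pass:
ES_A = 0; EF_A = 7
ES_B = 0; EF_B = 11
ES_C = 11; EF_C = 11+8 = 19
ES_D = 11; EF_D = 11+11 = 22
ES_E = max(EF_A=7, EF_C=19) = 19; EF_E = 19+10 = 29
ES_F = 7; EF_F = 7+13 = 20
ES_G = max(EF_A=7, EF_B=11) = 11; EF_G = 11+4 = 15
ES_H = max(EF_E=29, EF_F=20) = 29; EF_H = 29+11 = 40
ES_I = max(EF_D=22, EF_F=20, EF_G=15, EF_H=40) = 40; EF_I = 40+7 = 47
Expected project duration μ = 47 weeks. Critical path: B → C → E → H → I.

47 weeks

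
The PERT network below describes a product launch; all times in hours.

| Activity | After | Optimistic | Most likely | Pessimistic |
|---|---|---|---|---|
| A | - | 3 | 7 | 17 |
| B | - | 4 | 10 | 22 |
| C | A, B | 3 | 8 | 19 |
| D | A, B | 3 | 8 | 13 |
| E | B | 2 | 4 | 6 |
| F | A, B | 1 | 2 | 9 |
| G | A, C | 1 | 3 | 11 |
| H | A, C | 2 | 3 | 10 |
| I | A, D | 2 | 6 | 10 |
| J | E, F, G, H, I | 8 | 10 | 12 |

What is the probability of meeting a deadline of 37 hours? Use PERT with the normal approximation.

0.704

te_A = (3 + 4·7 + 17)/6 = 48/6 = 8; σ²_A = ((17−3)/6)² = 5.444
te_B = (4 + 4·10 + 22)/6 = 66/6 = 11; σ²_B = ((22−4)/6)² = 9.000
te_C = (3 + 4·8 + 19)/6 = 54/6 = 9; σ²_C = ((19−3)/6)² = 7.111
te_D = (3 + 4·8 + 13)/6 = 48/6 = 8; σ²_D = ((13−3)/6)² = 2.778
te_E = (2 + 4·4 + 6)/6 = 24/6 = 4; σ²_E = ((6−2)/6)² = 0.444
te_F = (1 + 4·2 + 9)/6 = 18/6 = 3; σ²_F = ((9−1)/6)² = 1.778
te_G = (1 + 4·3 + 11)/6 = 24/6 = 4; σ²_G = ((11−1)/6)² = 2.778
te_H = (2 + 4·3 + 10)/6 = 24/6 = 4; σ²_H = ((10−2)/6)² = 1.778
te_I = (2 + 4·6 + 10)/6 = 36/6 = 6; σ²_I = ((10−2)/6)² = 1.778
te_J = (8 + 4·10 + 12)/6 = 60/6 = 10; σ²_J = ((12−8)/6)² = 0.444

Forward pass:
ES_A = 0; EF_A = 8
ES_B = 0; EF_B = 11
ES_C = max(EF_A=8, EF_B=11) = 11; EF_C = 11+9 = 20
ES_D = max(EF_A=8, EF_B=11) = 11; EF_D = 11+8 = 19
ES_E = 11; EF_E = 11+4 = 15
ES_F = max(EF_A=8, EF_B=11) = 11; EF_F = 11+3 = 14
ES_G = max(EF_A=8, EF_C=20) = 20; EF_G = 20+4 = 24
ES_H = max(EF_A=8, EF_C=20) = 20; EF_H = 20+4 = 24
ES_I = max(EF_A=8, EF_D=19) = 19; EF_I = 19+6 = 25
ES_J = max(EF_E=15, EF_F=14, EF_G=24, EF_H=24, EF_I=25) = 25; EF_J = 25+10 = 35
Expected project duration μ = 35 hours. Critical path: B → D → I → J.

Variance along critical path = 9.000 + 2.778 + 1.778 + 0.444 = 14.000; σ = √14.000 = 3.742 hours.
Z = (37 − 35) / 3.742 = 0.535
P(T ≤ 37) = Φ(0.535) ≈ 0.704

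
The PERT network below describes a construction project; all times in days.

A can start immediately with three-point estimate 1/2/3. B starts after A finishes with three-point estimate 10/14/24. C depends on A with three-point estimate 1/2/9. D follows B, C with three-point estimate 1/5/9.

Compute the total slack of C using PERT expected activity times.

12 days

te_A = (1 + 4·2 + 3)/6 = 12/6 = 2
te_B = (10 + 4·14 + 24)/6 = 90/6 = 15
te_C = (1 + 4·2 + 9)/6 = 18/6 = 3
te_D = (1 + 4·5 + 9)/6 = 30/6 = 5

Forward pass:
ES_A = 0; EF_A = 2
ES_B = 2; EF_B = 2+15 = 17
ES_C = 2; EF_C = 2+3 = 5
ES_D = max(EF_B=17, EF_C=5) = 17; EF_D = 17+5 = 22
Expected project duration μ = 22 days. Critical path: A → B → D.

Backward pass:
LF_D = 22; LS_D = 22−5 = 17
LF_C = LS_D = 17; LS_C = 17−3 = 14
LF_B = LS_D = 17; LS_B = 17−15 = 2
LF_A = min(LS_B=2, LS_C=14) = 2; LS_A = 2−2 = 0
Slack_C = LS_C − ES_C = 14 − 2 = 12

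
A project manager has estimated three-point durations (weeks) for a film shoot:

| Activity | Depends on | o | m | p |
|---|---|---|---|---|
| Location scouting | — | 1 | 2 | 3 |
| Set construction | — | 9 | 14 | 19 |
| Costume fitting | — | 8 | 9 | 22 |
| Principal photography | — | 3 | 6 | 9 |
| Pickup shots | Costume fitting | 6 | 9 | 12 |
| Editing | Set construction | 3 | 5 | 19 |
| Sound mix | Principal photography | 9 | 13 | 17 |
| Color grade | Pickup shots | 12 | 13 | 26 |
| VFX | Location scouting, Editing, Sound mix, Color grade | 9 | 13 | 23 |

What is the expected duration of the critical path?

te_Location scouting = (1 + 4·2 + 3)/6 = 12/6 = 2
te_Set construction = (9 + 4·14 + 19)/6 = 84/6 = 14
te_Costume fitting = (8 + 4·9 + 22)/6 = 66/6 = 11
te_Principal photography = (3 + 4·6 + 9)/6 = 36/6 = 6
te_Pickup shots = (6 + 4·9 + 12)/6 = 54/6 = 9
te_Editing = (3 + 4·5 + 19)/6 = 42/6 = 7
te_Sound mix = (9 + 4·13 + 17)/6 = 78/6 = 13
te_Color grade = (12 + 4·13 + 26)/6 = 90/6 = 15
te_VFX = (9 + 4·13 + 23)/6 = 84/6 = 14

Forward pass:
ES_Location scouting = 0; EF_Location scouting = 2
ES_Set construction = 0; EF_Set construction = 14
ES_Costume fitting = 0; EF_Costume fitting = 11
ES_Principal photography = 0; EF_Principal photography = 6
ES_Pickup shots = 11; EF_Pickup shots = 11+9 = 20
ES_Editing = 14; EF_Editing = 14+7 = 21
ES_Sound mix = 6; EF_Sound mix = 6+13 = 19
ES_Color grade = 20; EF_Color grade = 20+15 = 35
ES_VFX = max(EF_Location scouting=2, EF_Editing=21, EF_Sound mix=19, EF_Color grade=35) = 35; EF_VFX = 35+14 = 49
Expected project duration μ = 49 weeks. Critical path: Costume fitting → Pickup shots → Color grade → VFX.

49 weeks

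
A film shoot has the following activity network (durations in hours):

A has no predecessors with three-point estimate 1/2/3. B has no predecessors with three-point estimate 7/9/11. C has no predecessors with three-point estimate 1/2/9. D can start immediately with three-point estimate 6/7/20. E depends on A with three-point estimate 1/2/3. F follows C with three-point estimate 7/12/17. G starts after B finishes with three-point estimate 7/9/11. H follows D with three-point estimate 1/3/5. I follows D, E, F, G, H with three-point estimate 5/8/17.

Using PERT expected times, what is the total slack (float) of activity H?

te_A = (1 + 4·2 + 3)/6 = 12/6 = 2
te_B = (7 + 4·9 + 11)/6 = 54/6 = 9
te_C = (1 + 4·2 + 9)/6 = 18/6 = 3
te_D = (6 + 4·7 + 20)/6 = 54/6 = 9
te_E = (1 + 4·2 + 3)/6 = 12/6 = 2
te_F = (7 + 4·12 + 17)/6 = 72/6 = 12
te_G = (7 + 4·9 + 11)/6 = 54/6 = 9
te_H = (1 + 4·3 + 5)/6 = 18/6 = 3
te_I = (5 + 4·8 + 17)/6 = 54/6 = 9

Forward pass:
ES_A = 0; EF_A = 2
ES_B = 0; EF_B = 9
ES_C = 0; EF_C = 3
ES_D = 0; EF_D = 9
ES_E = 2; EF_E = 2+2 = 4
ES_F = 3; EF_F = 3+12 = 15
ES_G = 9; EF_G = 9+9 = 18
ES_H = 9; EF_H = 9+3 = 12
ES_I = max(EF_D=9, EF_E=4, EF_F=15, EF_G=18, EF_H=12) = 18; EF_I = 18+9 = 27
Expected project duration μ = 27 hours. Critical path: B → G → I.

Backward pass:
LF_I = 27; LS_I = 27−9 = 18
LF_H = LS_I = 18; LS_H = 18−3 = 15
LF_G = LS_I = 18; LS_G = 18−9 = 9
LF_F = LS_I = 18; LS_F = 18−12 = 6
LF_E = LS_I = 18; LS_E = 18−2 = 16
LF_D = min(LS_H=15, LS_I=18) = 15; LS_D = 15−9 = 6
LF_C = LS_F = 6; LS_C = 6−3 = 3
LF_B = LS_G = 9; LS_B = 9−9 = 0
LF_A = LS_E = 16; LS_A = 16−2 = 14
Slack_H = LS_H − ES_H = 15 − 9 = 6

6 hours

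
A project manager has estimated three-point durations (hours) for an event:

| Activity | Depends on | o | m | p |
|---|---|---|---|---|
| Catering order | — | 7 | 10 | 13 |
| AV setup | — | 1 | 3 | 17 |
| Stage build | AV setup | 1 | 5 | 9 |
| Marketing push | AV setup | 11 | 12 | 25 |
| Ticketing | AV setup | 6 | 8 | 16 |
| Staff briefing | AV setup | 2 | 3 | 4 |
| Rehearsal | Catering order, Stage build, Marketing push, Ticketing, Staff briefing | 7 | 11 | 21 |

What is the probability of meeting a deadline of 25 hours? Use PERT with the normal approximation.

0.079

te_Catering order = (7 + 4·10 + 13)/6 = 60/6 = 10; σ²_Catering order = ((13−7)/6)² = 1.000
te_AV setup = (1 + 4·3 + 17)/6 = 30/6 = 5; σ²_AV setup = ((17−1)/6)² = 7.111
te_Stage build = (1 + 4·5 + 9)/6 = 30/6 = 5; σ²_Stage build = ((9−1)/6)² = 1.778
te_Marketing push = (11 + 4·12 + 25)/6 = 84/6 = 14; σ²_Marketing push = ((25−11)/6)² = 5.444
te_Ticketing = (6 + 4·8 + 16)/6 = 54/6 = 9; σ²_Ticketing = ((16−6)/6)² = 2.778
te_Staff briefing = (2 + 4·3 + 4)/6 = 18/6 = 3; σ²_Staff briefing = ((4−2)/6)² = 0.111
te_Rehearsal = (7 + 4·11 + 21)/6 = 72/6 = 12; σ²_Rehearsal = ((21−7)/6)² = 5.444

Forward pass:
ES_Catering order = 0; EF_Catering order = 10
ES_AV setup = 0; EF_AV setup = 5
ES_Stage build = 5; EF_Stage build = 5+5 = 10
ES_Marketing push = 5; EF_Marketing push = 5+14 = 19
ES_Ticketing = 5; EF_Ticketing = 5+9 = 14
ES_Staff briefing = 5; EF_Staff briefing = 5+3 = 8
ES_Rehearsal = max(EF_Catering order=10, EF_Stage build=10, EF_Marketing push=19, EF_Ticketing=14, EF_Staff briefing=8) = 19; EF_Rehearsal = 19+12 = 31
Expected project duration μ = 31 hours. Critical path: AV setup → Marketing push → Rehearsal.

Variance along critical path = 7.111 + 5.444 + 5.444 = 18.000; σ = √18.000 = 4.243 hours.
Z = (25 − 31) / 4.243 = -1.414
P(T ≤ 25) = Φ(-1.414) ≈ 0.079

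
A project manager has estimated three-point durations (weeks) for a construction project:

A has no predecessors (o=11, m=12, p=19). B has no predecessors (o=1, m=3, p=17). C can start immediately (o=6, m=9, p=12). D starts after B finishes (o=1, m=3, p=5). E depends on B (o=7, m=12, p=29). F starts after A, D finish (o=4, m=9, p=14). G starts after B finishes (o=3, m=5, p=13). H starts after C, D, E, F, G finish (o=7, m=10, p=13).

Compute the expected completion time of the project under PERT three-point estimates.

32 weeks

te_A = (11 + 4·12 + 19)/6 = 78/6 = 13
te_B = (1 + 4·3 + 17)/6 = 30/6 = 5
te_C = (6 + 4·9 + 12)/6 = 54/6 = 9
te_D = (1 + 4·3 + 5)/6 = 18/6 = 3
te_E = (7 + 4·12 + 29)/6 = 84/6 = 14
te_F = (4 + 4·9 + 14)/6 = 54/6 = 9
te_G = (3 + 4·5 + 13)/6 = 36/6 = 6
te_H = (7 + 4·10 + 13)/6 = 60/6 = 10

Forward pass:
ES_A = 0; EF_A = 13
ES_B = 0; EF_B = 5
ES_C = 0; EF_C = 9
ES_D = 5; EF_D = 5+3 = 8
ES_E = 5; EF_E = 5+14 = 19
ES_F = max(EF_A=13, EF_D=8) = 13; EF_F = 13+9 = 22
ES_G = 5; EF_G = 5+6 = 11
ES_H = max(EF_C=9, EF_D=8, EF_E=19, EF_F=22, EF_G=11) = 22; EF_H = 22+10 = 32
Expected project duration μ = 32 weeks. Critical path: A → F → H.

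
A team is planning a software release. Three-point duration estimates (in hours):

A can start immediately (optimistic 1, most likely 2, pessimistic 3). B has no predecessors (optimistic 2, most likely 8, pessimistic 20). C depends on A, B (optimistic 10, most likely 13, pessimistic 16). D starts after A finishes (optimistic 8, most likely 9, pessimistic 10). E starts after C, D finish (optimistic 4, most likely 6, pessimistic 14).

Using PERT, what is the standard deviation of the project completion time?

3.57 hours

te_A = (1 + 4·2 + 3)/6 = 12/6 = 2; σ²_A = ((3−1)/6)² = 0.111
te_B = (2 + 4·8 + 20)/6 = 54/6 = 9; σ²_B = ((20−2)/6)² = 9.000
te_C = (10 + 4·13 + 16)/6 = 78/6 = 13; σ²_C = ((16−10)/6)² = 1.000
te_D = (8 + 4·9 + 10)/6 = 54/6 = 9; σ²_D = ((10−8)/6)² = 0.111
te_E = (4 + 4·6 + 14)/6 = 42/6 = 7; σ²_E = ((14−4)/6)² = 2.778

Forward pass:
ES_A = 0; EF_A = 2
ES_B = 0; EF_B = 9
ES_C = max(EF_A=2, EF_B=9) = 9; EF_C = 9+13 = 22
ES_D = 2; EF_D = 2+9 = 11
ES_E = max(EF_C=22, EF_D=11) = 22; EF_E = 22+7 = 29
Expected project duration μ = 29 hours. Critical path: B → C → E.

Variance along critical path = 9.000 + 1.000 + 2.778 = 12.778
σ = √12.778 = 3.575 hours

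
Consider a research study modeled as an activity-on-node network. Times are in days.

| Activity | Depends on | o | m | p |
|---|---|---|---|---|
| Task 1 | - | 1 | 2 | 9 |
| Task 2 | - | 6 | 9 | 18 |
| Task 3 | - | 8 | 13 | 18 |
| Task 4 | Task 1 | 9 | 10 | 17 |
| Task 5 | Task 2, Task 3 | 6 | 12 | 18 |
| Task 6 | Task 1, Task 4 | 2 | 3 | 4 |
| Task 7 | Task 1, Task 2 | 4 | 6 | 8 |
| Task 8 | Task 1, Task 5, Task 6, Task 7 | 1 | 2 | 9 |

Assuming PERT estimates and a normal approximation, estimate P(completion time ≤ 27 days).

te_Task 1 = (1 + 4·2 + 9)/6 = 18/6 = 3; σ²_Task 1 = ((9−1)/6)² = 1.778
te_Task 2 = (6 + 4·9 + 18)/6 = 60/6 = 10; σ²_Task 2 = ((18−6)/6)² = 4.000
te_Task 3 = (8 + 4·13 + 18)/6 = 78/6 = 13; σ²_Task 3 = ((18−8)/6)² = 2.778
te_Task 4 = (9 + 4·10 + 17)/6 = 66/6 = 11; σ²_Task 4 = ((17−9)/6)² = 1.778
te_Task 5 = (6 + 4·12 + 18)/6 = 72/6 = 12; σ²_Task 5 = ((18−6)/6)² = 4.000
te_Task 6 = (2 + 4·3 + 4)/6 = 18/6 = 3; σ²_Task 6 = ((4−2)/6)² = 0.111
te_Task 7 = (4 + 4·6 + 8)/6 = 36/6 = 6; σ²_Task 7 = ((8−4)/6)² = 0.444
te_Task 8 = (1 + 4·2 + 9)/6 = 18/6 = 3; σ²_Task 8 = ((9−1)/6)² = 1.778

Forward pass:
ES_Task 1 = 0; EF_Task 1 = 3
ES_Task 2 = 0; EF_Task 2 = 10
ES_Task 3 = 0; EF_Task 3 = 13
ES_Task 4 = 3; EF_Task 4 = 3+11 = 14
ES_Task 5 = max(EF_Task 2=10, EF_Task 3=13) = 13; EF_Task 5 = 13+12 = 25
ES_Task 6 = max(EF_Task 1=3, EF_Task 4=14) = 14; EF_Task 6 = 14+3 = 17
ES_Task 7 = max(EF_Task 1=3, EF_Task 2=10) = 10; EF_Task 7 = 10+6 = 16
ES_Task 8 = max(EF_Task 1=3, EF_Task 5=25, EF_Task 6=17, EF_Task 7=16) = 25; EF_Task 8 = 25+3 = 28
Expected project duration μ = 28 days. Critical path: Task 3 → Task 5 → Task 8.

Variance along critical path = 2.778 + 4.000 + 1.778 = 8.556; σ = √8.556 = 2.925 days.
Z = (27 − 28) / 2.925 = -0.342
P(T ≤ 27) = Φ(-0.342) ≈ 0.366

0.366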